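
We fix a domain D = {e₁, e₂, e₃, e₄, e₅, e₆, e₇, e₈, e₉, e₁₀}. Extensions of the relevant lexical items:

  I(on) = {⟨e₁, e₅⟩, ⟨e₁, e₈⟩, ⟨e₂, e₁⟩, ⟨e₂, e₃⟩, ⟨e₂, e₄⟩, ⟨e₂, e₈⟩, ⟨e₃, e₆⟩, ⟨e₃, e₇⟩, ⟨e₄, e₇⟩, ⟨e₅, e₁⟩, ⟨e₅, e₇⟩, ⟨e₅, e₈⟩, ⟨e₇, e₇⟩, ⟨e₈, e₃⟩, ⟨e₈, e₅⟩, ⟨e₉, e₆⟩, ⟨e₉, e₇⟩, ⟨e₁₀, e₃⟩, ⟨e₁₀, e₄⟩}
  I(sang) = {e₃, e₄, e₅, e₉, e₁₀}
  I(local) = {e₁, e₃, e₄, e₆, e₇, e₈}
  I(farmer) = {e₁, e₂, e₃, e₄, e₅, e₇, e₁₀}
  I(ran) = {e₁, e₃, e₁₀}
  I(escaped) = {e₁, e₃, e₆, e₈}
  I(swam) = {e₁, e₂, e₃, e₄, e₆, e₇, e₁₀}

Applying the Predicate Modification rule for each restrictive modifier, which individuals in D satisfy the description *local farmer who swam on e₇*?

{e₃, e₄, e₇}

⟦who swam⟧ = ⟦swam⟧ = {e₁, e₂, e₃, e₄, e₆, e₇, e₁₀}
⟦on e₇⟧ = {x : ⟨x, e₇⟩ ∈ ⟦on⟧} = {e₃, e₄, e₅, e₇, e₉}
⟦farmer⟧ = {e₁, e₂, e₃, e₄, e₅, e₇, e₁₀}
… ∩ ⟦who swam⟧ = {e₁, e₂, e₃, e₄, e₅, e₇, e₁₀} ∩ {e₁, e₂, e₃, e₄, e₆, e₇, e₁₀} = {e₁, e₂, e₃, e₄, e₇, e₁₀}
… ∩ ⟦on e₇⟧ = {e₁, e₂, e₃, e₄, e₇, e₁₀} ∩ {e₃, e₄, e₅, e₇, e₉} = {e₃, e₄, e₇}
… ∩ ⟦local⟧ = {e₃, e₄, e₇} ∩ {e₁, e₃, e₄, e₆, e₇, e₈} = {e₃, e₄, e₇}
So ⟦local farmer who swam on e₇⟧ = {e₃, e₄, e₇}.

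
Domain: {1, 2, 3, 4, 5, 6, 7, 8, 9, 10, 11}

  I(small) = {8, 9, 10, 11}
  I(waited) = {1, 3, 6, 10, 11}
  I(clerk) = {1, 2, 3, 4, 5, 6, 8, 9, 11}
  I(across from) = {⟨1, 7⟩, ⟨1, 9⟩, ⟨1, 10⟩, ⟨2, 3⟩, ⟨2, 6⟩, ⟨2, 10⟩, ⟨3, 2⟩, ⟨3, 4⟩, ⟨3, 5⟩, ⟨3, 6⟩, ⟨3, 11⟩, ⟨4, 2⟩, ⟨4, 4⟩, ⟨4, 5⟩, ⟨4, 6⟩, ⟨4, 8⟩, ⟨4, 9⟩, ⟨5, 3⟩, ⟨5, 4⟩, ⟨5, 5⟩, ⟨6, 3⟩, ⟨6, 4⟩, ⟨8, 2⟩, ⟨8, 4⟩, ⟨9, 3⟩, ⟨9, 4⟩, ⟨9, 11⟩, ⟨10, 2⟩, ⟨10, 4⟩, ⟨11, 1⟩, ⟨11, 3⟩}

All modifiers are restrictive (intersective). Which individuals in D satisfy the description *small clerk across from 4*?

⟦across from 4⟧ = {x : ⟨x, 4⟩ ∈ ⟦across from⟧} = {3, 4, 5, 6, 8, 9, 10}
⟦clerk⟧ = {1, 2, 3, 4, 5, 6, 8, 9, 11}
… ∩ ⟦across from 4⟧ = {1, 2, 3, 4, 5, 6, 8, 9, 11} ∩ {3, 4, 5, 6, 8, 9, 10} = {3, 4, 5, 6, 8, 9}
… ∩ ⟦small⟧ = {3, 4, 5, 6, 8, 9} ∩ {8, 9, 10, 11} = {8, 9}
So ⟦small clerk across from 4⟧ = {8, 9}.

{8, 9}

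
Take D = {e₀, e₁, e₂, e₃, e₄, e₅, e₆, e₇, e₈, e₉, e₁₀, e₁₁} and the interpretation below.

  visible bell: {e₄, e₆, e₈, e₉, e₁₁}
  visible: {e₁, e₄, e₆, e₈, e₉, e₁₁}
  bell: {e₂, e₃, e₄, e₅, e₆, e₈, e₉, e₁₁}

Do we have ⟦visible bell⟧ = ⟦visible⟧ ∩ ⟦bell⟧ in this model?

yes

⟦visible⟧ ∩ ⟦bell⟧ = {e₁, e₄, e₆, e₈, e₉, e₁₁} ∩ {e₂, e₃, e₄, e₅, e₆, e₈, e₉, e₁₁} = {e₄, e₆, e₈, e₉, e₁₁}
Observed ⟦visible bell⟧ = {e₄, e₆, e₈, e₉, e₁₁}.
These coincide, so the modifier is intersective here.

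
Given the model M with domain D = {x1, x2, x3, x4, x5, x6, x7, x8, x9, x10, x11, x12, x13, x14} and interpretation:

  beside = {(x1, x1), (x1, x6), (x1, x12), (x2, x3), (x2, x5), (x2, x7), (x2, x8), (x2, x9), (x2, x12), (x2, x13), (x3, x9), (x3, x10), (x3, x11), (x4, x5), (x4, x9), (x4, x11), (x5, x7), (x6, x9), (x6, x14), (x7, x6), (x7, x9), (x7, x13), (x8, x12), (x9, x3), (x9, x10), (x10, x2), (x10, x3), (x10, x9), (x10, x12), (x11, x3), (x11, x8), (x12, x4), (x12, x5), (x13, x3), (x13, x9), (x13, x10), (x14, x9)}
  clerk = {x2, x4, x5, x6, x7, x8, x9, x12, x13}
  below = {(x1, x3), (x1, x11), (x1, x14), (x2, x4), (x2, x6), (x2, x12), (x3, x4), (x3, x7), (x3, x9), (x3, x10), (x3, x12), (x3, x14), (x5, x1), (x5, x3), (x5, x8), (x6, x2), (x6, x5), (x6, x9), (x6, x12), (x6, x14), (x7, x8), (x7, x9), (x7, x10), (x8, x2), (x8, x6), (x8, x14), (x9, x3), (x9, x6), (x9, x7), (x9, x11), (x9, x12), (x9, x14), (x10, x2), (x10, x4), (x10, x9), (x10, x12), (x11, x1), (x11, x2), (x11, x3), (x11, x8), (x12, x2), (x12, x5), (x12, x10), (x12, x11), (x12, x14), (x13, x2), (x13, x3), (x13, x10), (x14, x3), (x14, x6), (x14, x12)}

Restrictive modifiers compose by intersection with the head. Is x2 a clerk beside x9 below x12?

⟦beside x9⟧ = {x : ⟨x, x9⟩ ∈ ⟦beside⟧} = {x2, x3, x4, x6, x7, x10, x13, x14}
⟦below x12⟧ = {x : ⟨x, x12⟩ ∈ ⟦below⟧} = {x2, x3, x6, x9, x10, x14}
⟦clerk⟧ = {x2, x4, x5, x6, x7, x8, x9, x12, x13}
… ∩ ⟦beside x9⟧ = {x2, x4, x5, x6, x7, x8, x9, x12, x13} ∩ {x2, x3, x4, x6, x7, x10, x13, x14} = {x2, x4, x6, x7, x13}
… ∩ ⟦below x12⟧ = {x2, x4, x6, x7, x13} ∩ {x2, x3, x6, x9, x10, x14} = {x2, x6}
⟦clerk beside x9 below x12⟧ = {x2, x6}; x2 ∈ this set.

yes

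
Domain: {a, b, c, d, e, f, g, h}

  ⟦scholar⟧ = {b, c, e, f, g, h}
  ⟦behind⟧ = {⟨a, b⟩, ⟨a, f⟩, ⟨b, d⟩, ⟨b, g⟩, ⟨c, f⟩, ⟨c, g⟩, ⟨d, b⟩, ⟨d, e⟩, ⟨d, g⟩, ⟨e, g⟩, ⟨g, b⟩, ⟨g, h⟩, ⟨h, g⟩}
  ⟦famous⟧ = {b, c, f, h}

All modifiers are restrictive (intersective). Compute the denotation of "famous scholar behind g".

⟦behind g⟧ = {x : ⟨x, g⟩ ∈ ⟦behind⟧} = {b, c, d, e, h}
⟦scholar⟧ = {b, c, e, f, g, h}
… ∩ ⟦behind g⟧ = {b, c, e, f, g, h} ∩ {b, c, d, e, h} = {b, c, e, h}
… ∩ ⟦famous⟧ = {b, c, e, h} ∩ {b, c, f, h} = {b, c, h}
So ⟦famous scholar behind g⟧ = {b, c, h}.

{b, c, h}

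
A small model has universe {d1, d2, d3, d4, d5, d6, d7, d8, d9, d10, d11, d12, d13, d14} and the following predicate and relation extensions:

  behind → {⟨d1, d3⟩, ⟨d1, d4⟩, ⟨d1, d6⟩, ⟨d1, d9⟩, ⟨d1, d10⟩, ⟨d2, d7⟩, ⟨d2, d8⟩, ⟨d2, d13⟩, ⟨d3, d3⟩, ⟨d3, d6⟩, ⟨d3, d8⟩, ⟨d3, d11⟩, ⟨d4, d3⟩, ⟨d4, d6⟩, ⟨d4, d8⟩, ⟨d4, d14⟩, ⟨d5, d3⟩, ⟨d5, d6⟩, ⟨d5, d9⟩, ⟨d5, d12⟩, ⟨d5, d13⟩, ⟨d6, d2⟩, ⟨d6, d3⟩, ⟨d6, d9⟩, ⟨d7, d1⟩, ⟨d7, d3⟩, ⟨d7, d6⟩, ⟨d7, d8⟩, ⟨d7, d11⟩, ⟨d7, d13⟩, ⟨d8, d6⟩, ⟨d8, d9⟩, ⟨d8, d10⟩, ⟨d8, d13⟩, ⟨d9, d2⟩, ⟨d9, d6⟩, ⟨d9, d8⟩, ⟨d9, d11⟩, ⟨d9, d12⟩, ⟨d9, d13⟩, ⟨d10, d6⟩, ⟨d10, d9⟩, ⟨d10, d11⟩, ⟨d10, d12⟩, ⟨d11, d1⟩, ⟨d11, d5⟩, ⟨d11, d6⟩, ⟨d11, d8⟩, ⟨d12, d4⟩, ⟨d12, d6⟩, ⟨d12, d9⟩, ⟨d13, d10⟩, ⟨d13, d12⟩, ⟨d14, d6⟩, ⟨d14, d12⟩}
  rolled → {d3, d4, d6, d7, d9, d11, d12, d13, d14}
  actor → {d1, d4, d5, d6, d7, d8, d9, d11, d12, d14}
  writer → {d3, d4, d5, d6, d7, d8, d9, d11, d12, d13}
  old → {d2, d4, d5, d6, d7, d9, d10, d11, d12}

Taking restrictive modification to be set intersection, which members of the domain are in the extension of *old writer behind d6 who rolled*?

{d4, d7, d9, d11, d12}

⟦behind d6⟧ = {x : ⟨x, d6⟩ ∈ ⟦behind⟧} = {d1, d3, d4, d5, d7, d8, d9, d10, d11, d12, d14}
⟦who rolled⟧ = ⟦rolled⟧ = {d3, d4, d6, d7, d9, d11, d12, d13, d14}
⟦writer⟧ = {d3, d4, d5, d6, d7, d8, d9, d11, d12, d13}
… ∩ ⟦behind d6⟧ = {d3, d4, d5, d6, d7, d8, d9, d11, d12, d13} ∩ {d1, d3, d4, d5, d7, d8, d9, d10, d11, d12, d14} = {d3, d4, d5, d7, d8, d9, d11, d12}
… ∩ ⟦who rolled⟧ = {d3, d4, d5, d7, d8, d9, d11, d12} ∩ {d3, d4, d6, d7, d9, d11, d12, d13, d14} = {d3, d4, d7, d9, d11, d12}
… ∩ ⟦old⟧ = {d3, d4, d7, d9, d11, d12} ∩ {d2, d4, d5, d6, d7, d9, d10, d11, d12} = {d4, d7, d9, d11, d12}
So ⟦old writer behind d6 who rolled⟧ = {d4, d7, d9, d11, d12}.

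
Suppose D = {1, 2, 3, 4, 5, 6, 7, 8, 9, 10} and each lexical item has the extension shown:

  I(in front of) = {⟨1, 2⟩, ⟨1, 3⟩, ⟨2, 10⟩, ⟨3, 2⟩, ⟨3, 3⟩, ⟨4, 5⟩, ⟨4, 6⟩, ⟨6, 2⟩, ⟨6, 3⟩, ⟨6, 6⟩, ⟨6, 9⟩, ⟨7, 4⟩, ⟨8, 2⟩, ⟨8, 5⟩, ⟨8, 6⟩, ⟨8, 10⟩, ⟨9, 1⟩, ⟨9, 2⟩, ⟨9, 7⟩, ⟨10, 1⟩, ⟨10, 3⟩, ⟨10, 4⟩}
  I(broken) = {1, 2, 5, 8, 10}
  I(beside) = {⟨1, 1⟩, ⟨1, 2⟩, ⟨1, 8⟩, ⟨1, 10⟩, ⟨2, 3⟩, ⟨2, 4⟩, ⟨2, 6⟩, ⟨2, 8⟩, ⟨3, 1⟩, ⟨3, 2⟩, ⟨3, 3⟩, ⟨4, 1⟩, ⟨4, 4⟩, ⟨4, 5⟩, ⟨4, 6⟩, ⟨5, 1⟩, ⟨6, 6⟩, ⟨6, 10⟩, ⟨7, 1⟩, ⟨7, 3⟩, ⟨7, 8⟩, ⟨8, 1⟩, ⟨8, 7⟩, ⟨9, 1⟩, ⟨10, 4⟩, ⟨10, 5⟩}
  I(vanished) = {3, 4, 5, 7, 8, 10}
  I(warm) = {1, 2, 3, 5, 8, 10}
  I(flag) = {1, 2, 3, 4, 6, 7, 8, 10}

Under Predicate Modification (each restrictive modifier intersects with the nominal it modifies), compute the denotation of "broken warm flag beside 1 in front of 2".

{1, 8}

⟦beside 1⟧ = {x : ⟨x, 1⟩ ∈ ⟦beside⟧} = {1, 3, 4, 5, 7, 8, 9}
⟦in front of 2⟧ = {x : ⟨x, 2⟩ ∈ ⟦in front of⟧} = {1, 3, 6, 8, 9}
⟦flag⟧ = {1, 2, 3, 4, 6, 7, 8, 10}
… ∩ ⟦beside 1⟧ = {1, 2, 3, 4, 6, 7, 8, 10} ∩ {1, 3, 4, 5, 7, 8, 9} = {1, 3, 4, 7, 8}
… ∩ ⟦in front of 2⟧ = {1, 3, 4, 7, 8} ∩ {1, 3, 6, 8, 9} = {1, 3, 8}
… ∩ ⟦broken⟧ = {1, 3, 8} ∩ {1, 2, 5, 8, 10} = {1, 8}
… ∩ ⟦warm⟧ = {1, 8} ∩ {1, 2, 3, 5, 8, 10} = {1, 8}
So ⟦broken warm flag beside 1 in front of 2⟧ = {1, 8}.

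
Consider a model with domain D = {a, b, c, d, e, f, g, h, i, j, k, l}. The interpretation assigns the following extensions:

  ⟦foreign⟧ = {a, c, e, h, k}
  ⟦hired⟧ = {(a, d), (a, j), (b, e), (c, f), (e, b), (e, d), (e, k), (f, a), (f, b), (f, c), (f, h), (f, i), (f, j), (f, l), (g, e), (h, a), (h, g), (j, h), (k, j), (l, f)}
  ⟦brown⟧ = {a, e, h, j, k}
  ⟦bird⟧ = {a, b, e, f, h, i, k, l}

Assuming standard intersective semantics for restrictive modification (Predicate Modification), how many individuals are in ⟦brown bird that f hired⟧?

⟦that f hired⟧ = {x : ⟨f, x⟩ ∈ ⟦hired⟧} = {a, b, c, h, i, j, l}
⟦bird⟧ = {a, b, e, f, h, i, k, l}
… ∩ ⟦that f hired⟧ = {a, b, e, f, h, i, k, l} ∩ {a, b, c, h, i, j, l} = {a, b, h, i, l}
… ∩ ⟦brown⟧ = {a, b, h, i, l} ∩ {a, e, h, j, k} = {a, h}
⟦brown bird that f hired⟧ = {a, h}, so the cardinality is 2.

2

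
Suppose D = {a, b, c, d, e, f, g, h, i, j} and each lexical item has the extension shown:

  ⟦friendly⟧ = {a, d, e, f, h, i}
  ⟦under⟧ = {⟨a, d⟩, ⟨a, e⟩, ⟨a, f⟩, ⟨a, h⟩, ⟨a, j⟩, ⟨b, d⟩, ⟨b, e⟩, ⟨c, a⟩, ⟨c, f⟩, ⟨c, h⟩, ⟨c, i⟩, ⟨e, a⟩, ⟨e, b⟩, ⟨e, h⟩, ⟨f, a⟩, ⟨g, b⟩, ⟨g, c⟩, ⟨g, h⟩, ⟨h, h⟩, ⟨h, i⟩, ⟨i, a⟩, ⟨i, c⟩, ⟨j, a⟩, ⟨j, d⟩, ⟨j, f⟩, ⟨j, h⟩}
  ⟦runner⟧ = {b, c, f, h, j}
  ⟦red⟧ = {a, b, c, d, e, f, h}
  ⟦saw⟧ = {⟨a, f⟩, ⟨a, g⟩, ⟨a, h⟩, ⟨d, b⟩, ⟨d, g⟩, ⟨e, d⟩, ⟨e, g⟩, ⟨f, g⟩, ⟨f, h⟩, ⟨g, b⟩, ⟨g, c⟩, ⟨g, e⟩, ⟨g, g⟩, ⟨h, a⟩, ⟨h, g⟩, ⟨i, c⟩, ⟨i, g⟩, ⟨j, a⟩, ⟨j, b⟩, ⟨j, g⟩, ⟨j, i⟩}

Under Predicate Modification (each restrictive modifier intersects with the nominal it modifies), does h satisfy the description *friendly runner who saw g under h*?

⟦who saw g⟧ = {x : ⟨x, g⟩ ∈ ⟦saw⟧} = {a, d, e, f, g, h, i, j}
⟦under h⟧ = {x : ⟨x, h⟩ ∈ ⟦under⟧} = {a, c, e, g, h, j}
⟦runner⟧ = {b, c, f, h, j}
… ∩ ⟦who saw g⟧ = {b, c, f, h, j} ∩ {a, d, e, f, g, h, i, j} = {f, h, j}
… ∩ ⟦under h⟧ = {f, h, j} ∩ {a, c, e, g, h, j} = {h, j}
… ∩ ⟦friendly⟧ = {h, j} ∩ {a, d, e, f, h, i} = {h}
⟦friendly runner who saw g under h⟧ = {h}; h ∈ this set.

yes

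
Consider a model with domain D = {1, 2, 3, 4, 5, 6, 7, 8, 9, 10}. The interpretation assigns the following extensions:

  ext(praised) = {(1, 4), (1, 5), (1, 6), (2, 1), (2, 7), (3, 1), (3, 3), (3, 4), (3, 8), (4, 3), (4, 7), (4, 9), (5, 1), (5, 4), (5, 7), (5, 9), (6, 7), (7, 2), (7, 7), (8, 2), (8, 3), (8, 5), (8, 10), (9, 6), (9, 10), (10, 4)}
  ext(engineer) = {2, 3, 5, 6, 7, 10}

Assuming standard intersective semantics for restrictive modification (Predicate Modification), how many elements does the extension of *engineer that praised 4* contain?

3

⟦that praised 4⟧ = {x : ⟨x, 4⟩ ∈ ⟦praised⟧} = {1, 3, 5, 10}
⟦engineer⟧ = {2, 3, 5, 6, 7, 10}
… ∩ ⟦that praised 4⟧ = {2, 3, 5, 6, 7, 10} ∩ {1, 3, 5, 10} = {3, 5, 10}
⟦engineer that praised 4⟧ = {3, 5, 10}, so the cardinality is 3.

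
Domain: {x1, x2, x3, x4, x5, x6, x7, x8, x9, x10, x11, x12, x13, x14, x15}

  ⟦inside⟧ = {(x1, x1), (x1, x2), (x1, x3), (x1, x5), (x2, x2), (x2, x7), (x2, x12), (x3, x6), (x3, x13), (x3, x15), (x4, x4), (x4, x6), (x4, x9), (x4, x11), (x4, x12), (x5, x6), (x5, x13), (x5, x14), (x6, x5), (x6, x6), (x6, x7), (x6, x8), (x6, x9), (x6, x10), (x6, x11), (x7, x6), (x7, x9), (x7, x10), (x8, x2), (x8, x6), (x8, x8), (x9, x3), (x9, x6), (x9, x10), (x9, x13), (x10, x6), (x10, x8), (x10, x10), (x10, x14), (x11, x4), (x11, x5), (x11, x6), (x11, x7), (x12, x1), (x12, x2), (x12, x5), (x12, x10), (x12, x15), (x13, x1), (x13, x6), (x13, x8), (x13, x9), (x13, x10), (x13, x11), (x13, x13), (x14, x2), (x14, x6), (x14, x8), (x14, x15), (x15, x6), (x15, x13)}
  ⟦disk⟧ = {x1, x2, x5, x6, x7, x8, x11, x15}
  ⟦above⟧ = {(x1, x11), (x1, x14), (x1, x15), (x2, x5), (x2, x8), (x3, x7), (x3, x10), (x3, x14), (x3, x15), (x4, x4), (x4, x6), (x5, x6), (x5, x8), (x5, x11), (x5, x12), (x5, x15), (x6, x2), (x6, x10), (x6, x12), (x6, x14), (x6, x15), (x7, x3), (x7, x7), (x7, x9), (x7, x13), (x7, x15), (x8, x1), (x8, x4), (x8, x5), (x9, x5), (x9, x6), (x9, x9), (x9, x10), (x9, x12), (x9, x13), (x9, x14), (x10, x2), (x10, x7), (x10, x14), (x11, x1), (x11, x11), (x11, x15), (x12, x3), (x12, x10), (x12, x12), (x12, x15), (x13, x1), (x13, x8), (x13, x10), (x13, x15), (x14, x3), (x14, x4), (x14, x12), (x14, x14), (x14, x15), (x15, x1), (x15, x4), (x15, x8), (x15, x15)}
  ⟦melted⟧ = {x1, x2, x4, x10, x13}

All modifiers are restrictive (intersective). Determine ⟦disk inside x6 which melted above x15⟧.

⟦inside x6⟧ = {x : ⟨x, x6⟩ ∈ ⟦inside⟧} = {x3, x4, x5, x6, x7, x8, x9, x10, x11, x13, x14, x15}
⟦which melted⟧ = ⟦melted⟧ = {x1, x2, x4, x10, x13}
⟦above x15⟧ = {x : ⟨x, x15⟩ ∈ ⟦above⟧} = {x1, x3, x5, x6, x7, x11, x12, x13, x14, x15}
⟦disk⟧ = {x1, x2, x5, x6, x7, x8, x11, x15}
… ∩ ⟦inside x6⟧ = {x1, x2, x5, x6, x7, x8, x11, x15} ∩ {x3, x4, x5, x6, x7, x8, x9, x10, x11, x13, x14, x15} = {x5, x6, x7, x8, x11, x15}
… ∩ ⟦which melted⟧ = {x5, x6, x7, x8, x11, x15} ∩ {x1, x2, x4, x10, x13} = ∅
… ∩ ⟦above x15⟧ = ∅ ∩ {x1, x3, x5, x6, x7, x11, x12, x13, x14, x15} = ∅
So ⟦disk inside x6 which melted above x15⟧ = ∅.

∅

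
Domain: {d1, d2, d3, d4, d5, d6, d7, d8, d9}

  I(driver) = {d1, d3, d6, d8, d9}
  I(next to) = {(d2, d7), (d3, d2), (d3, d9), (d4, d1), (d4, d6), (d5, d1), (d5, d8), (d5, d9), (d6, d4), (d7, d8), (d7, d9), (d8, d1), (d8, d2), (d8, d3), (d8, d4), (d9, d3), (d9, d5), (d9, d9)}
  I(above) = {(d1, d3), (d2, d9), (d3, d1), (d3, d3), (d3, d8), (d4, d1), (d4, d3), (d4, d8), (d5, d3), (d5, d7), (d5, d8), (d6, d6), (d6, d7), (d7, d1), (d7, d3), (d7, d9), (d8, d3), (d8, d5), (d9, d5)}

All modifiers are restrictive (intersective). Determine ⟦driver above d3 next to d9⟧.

⟦above d3⟧ = {x : ⟨x, d3⟩ ∈ ⟦above⟧} = {d1, d3, d4, d5, d7, d8}
⟦next to d9⟧ = {x : ⟨x, d9⟩ ∈ ⟦next to⟧} = {d3, d5, d7, d9}
⟦driver⟧ = {d1, d3, d6, d8, d9}
… ∩ ⟦above d3⟧ = {d1, d3, d6, d8, d9} ∩ {d1, d3, d4, d5, d7, d8} = {d1, d3, d8}
… ∩ ⟦next to d9⟧ = {d1, d3, d8} ∩ {d3, d5, d7, d9} = {d3}
So ⟦driver above d3 next to d9⟧ = {d3}.

{d3}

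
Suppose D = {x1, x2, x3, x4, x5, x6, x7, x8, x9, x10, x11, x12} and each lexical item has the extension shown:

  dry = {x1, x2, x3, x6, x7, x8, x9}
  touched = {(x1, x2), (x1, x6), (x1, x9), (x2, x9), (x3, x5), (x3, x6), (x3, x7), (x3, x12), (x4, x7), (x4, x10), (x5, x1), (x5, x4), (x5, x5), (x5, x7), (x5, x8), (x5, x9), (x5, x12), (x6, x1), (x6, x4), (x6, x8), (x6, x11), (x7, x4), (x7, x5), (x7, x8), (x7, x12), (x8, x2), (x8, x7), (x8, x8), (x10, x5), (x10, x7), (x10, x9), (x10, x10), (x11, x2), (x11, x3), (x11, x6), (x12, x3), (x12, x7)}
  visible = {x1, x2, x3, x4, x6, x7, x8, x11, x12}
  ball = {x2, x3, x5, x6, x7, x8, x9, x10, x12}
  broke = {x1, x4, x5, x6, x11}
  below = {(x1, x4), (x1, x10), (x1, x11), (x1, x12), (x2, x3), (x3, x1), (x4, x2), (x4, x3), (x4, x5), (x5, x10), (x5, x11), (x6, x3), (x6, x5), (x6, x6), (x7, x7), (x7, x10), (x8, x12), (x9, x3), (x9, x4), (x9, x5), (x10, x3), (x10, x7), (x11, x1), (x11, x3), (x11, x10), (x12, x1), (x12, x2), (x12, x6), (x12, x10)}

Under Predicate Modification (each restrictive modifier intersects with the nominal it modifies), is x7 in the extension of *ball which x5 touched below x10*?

yes

⟦which x5 touched⟧ = {x : ⟨x5, x⟩ ∈ ⟦touched⟧} = {x1, x4, x5, x7, x8, x9, x12}
⟦below x10⟧ = {x : ⟨x, x10⟩ ∈ ⟦below⟧} = {x1, x5, x7, x11, x12}
⟦ball⟧ = {x2, x3, x5, x6, x7, x8, x9, x10, x12}
… ∩ ⟦which x5 touched⟧ = {x2, x3, x5, x6, x7, x8, x9, x10, x12} ∩ {x1, x4, x5, x7, x8, x9, x12} = {x5, x7, x8, x9, x12}
… ∩ ⟦below x10⟧ = {x5, x7, x8, x9, x12} ∩ {x1, x5, x7, x11, x12} = {x5, x7, x12}
⟦ball which x5 touched below x10⟧ = {x5, x7, x12}; x7 ∈ this set.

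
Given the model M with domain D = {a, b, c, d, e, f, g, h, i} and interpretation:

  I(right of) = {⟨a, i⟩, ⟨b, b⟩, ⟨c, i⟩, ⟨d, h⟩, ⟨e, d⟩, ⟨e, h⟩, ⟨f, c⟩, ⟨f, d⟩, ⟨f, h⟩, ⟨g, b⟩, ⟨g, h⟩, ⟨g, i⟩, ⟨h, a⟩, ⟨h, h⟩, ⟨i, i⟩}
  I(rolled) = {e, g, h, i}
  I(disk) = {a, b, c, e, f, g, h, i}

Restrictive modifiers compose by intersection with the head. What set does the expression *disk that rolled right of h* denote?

{e, g, h}

⟦that rolled⟧ = ⟦rolled⟧ = {e, g, h, i}
⟦right of h⟧ = {x : ⟨x, h⟩ ∈ ⟦right of⟧} = {d, e, f, g, h}
⟦disk⟧ = {a, b, c, e, f, g, h, i}
… ∩ ⟦that rolled⟧ = {a, b, c, e, f, g, h, i} ∩ {e, g, h, i} = {e, g, h, i}
… ∩ ⟦right of h⟧ = {e, g, h, i} ∩ {d, e, f, g, h} = {e, g, h}
So ⟦disk that rolled right of h⟧ = {e, g, h}.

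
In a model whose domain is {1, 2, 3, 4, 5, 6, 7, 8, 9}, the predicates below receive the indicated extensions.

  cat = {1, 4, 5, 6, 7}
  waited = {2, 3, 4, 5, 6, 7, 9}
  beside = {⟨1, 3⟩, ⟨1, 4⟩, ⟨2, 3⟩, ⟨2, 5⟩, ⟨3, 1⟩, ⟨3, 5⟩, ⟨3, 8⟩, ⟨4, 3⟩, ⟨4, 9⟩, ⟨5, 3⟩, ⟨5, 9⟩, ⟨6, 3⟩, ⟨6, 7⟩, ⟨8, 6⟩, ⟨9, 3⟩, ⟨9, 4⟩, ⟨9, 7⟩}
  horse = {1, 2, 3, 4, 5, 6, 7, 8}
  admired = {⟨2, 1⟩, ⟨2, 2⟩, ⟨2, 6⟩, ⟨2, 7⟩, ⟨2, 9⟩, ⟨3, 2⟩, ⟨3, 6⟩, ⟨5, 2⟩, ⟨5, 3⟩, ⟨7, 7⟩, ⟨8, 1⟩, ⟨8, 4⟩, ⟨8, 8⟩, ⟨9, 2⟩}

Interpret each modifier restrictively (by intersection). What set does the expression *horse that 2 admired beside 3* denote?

⟦that 2 admired⟧ = {x : ⟨2, x⟩ ∈ ⟦admired⟧} = {1, 2, 6, 7, 9}
⟦beside 3⟧ = {x : ⟨x, 3⟩ ∈ ⟦beside⟧} = {1, 2, 4, 5, 6, 9}
⟦horse⟧ = {1, 2, 3, 4, 5, 6, 7, 8}
… ∩ ⟦that 2 admired⟧ = {1, 2, 3, 4, 5, 6, 7, 8} ∩ {1, 2, 6, 7, 9} = {1, 2, 6, 7}
… ∩ ⟦beside 3⟧ = {1, 2, 6, 7} ∩ {1, 2, 4, 5, 6, 9} = {1, 2, 6}
So ⟦horse that 2 admired beside 3⟧ = {1, 2, 6}.

{1, 2, 6}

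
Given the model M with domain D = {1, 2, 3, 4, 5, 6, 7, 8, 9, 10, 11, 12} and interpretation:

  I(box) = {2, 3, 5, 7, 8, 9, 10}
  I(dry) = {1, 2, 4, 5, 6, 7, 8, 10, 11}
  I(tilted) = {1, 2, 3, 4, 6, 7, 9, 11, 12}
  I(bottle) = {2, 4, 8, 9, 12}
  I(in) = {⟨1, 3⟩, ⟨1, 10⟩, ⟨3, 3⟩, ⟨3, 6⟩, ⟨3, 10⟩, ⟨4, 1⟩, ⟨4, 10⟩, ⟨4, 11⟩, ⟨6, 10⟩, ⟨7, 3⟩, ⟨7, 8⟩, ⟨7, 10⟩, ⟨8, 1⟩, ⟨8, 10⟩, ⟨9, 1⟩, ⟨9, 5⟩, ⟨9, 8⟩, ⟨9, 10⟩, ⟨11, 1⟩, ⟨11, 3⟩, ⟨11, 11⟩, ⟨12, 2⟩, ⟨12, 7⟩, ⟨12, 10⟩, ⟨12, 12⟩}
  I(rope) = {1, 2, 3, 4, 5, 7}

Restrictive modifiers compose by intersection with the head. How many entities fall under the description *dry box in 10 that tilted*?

1

⟦in 10⟧ = {x : ⟨x, 10⟩ ∈ ⟦in⟧} = {1, 3, 4, 6, 7, 8, 9, 12}
⟦that tilted⟧ = ⟦tilted⟧ = {1, 2, 3, 4, 6, 7, 9, 11, 12}
⟦box⟧ = {2, 3, 5, 7, 8, 9, 10}
… ∩ ⟦in 10⟧ = {2, 3, 5, 7, 8, 9, 10} ∩ {1, 3, 4, 6, 7, 8, 9, 12} = {3, 7, 8, 9}
… ∩ ⟦that tilted⟧ = {3, 7, 8, 9} ∩ {1, 2, 3, 4, 6, 7, 9, 11, 12} = {3, 7, 9}
… ∩ ⟦dry⟧ = {3, 7, 9} ∩ {1, 2, 4, 5, 6, 7, 8, 10, 11} = {7}
⟦dry box in 10 that tilted⟧ = {7}, so the cardinality is 1.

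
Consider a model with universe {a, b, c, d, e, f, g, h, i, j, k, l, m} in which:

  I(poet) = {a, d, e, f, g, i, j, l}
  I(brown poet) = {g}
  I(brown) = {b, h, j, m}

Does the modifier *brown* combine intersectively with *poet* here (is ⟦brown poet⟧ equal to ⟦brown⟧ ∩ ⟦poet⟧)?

⟦brown⟧ ∩ ⟦poet⟧ = {b, h, j, m} ∩ {a, d, e, f, g, i, j, l} = {j}
Observed ⟦brown poet⟧ = {g}.
These differ, so the modifier is not intersective in this model.

no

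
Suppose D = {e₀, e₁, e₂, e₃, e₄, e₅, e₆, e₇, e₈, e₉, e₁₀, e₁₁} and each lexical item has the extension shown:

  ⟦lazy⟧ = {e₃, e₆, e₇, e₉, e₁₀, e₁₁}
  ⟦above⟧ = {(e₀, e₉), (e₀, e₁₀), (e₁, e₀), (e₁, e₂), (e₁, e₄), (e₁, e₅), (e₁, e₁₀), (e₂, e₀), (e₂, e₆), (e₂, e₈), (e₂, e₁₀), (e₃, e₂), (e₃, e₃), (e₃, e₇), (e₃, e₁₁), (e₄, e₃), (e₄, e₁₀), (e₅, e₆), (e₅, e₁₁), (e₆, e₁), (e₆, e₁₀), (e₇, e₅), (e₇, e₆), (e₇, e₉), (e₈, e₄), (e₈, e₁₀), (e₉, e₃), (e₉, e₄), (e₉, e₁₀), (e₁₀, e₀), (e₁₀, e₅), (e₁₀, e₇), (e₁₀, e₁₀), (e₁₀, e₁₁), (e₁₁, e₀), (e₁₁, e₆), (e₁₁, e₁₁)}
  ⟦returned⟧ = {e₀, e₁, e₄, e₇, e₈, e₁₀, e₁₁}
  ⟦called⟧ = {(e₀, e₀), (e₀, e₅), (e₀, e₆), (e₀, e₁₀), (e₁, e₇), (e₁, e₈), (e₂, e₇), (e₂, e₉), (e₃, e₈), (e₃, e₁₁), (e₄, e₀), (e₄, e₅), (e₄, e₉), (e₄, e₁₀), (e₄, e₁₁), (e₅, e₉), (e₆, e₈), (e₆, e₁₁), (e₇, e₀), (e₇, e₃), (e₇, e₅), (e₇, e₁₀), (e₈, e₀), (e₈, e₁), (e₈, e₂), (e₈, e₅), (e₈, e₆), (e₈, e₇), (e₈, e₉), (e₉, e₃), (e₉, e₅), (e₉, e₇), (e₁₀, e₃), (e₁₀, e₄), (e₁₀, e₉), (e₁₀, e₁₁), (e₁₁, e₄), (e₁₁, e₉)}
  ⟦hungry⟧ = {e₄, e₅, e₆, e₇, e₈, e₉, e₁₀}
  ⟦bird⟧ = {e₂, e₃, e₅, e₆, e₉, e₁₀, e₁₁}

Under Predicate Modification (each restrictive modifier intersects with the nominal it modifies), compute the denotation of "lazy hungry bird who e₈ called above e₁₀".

⟦who e₈ called⟧ = {x : ⟨e₈, x⟩ ∈ ⟦called⟧} = {e₀, e₁, e₂, e₅, e₆, e₇, e₉}
⟦above e₁₀⟧ = {x : ⟨x, e₁₀⟩ ∈ ⟦above⟧} = {e₀, e₁, e₂, e₄, e₆, e₈, e₉, e₁₀}
⟦bird⟧ = {e₂, e₃, e₅, e₆, e₉, e₁₀, e₁₁}
… ∩ ⟦who e₈ called⟧ = {e₂, e₃, e₅, e₆, e₉, e₁₀, e₁₁} ∩ {e₀, e₁, e₂, e₅, e₆, e₇, e₉} = {e₂, e₅, e₆, e₉}
… ∩ ⟦above e₁₀⟧ = {e₂, e₅, e₆, e₉} ∩ {e₀, e₁, e₂, e₄, e₆, e₈, e₉, e₁₀} = {e₂, e₆, e₉}
… ∩ ⟦lazy⟧ = {e₂, e₆, e₉} ∩ {e₃, e₆, e₇, e₉, e₁₀, e₁₁} = {e₆, e₉}
… ∩ ⟦hungry⟧ = {e₆, e₉} ∩ {e₄, e₅, e₆, e₇, e₈, e₉, e₁₀} = {e₆, e₉}
So ⟦lazy hungry bird who e₈ called above e₁₀⟧ = {e₆, e₉}.

{e₆, e₉}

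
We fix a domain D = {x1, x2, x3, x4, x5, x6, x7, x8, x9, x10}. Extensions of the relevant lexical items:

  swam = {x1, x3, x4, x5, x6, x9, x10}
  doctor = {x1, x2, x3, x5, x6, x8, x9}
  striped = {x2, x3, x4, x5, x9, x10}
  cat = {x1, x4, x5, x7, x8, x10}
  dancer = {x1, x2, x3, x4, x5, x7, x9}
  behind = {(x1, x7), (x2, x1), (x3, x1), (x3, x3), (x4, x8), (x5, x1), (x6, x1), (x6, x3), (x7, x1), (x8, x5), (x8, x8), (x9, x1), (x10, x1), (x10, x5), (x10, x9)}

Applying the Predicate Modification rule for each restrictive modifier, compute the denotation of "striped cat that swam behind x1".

⟦that swam⟧ = ⟦swam⟧ = {x1, x3, x4, x5, x6, x9, x10}
⟦behind x1⟧ = {x : ⟨x, x1⟩ ∈ ⟦behind⟧} = {x2, x3, x5, x6, x7, x9, x10}
⟦cat⟧ = {x1, x4, x5, x7, x8, x10}
… ∩ ⟦that swam⟧ = {x1, x4, x5, x7, x8, x10} ∩ {x1, x3, x4, x5, x6, x9, x10} = {x1, x4, x5, x10}
… ∩ ⟦behind x1⟧ = {x1, x4, x5, x10} ∩ {x2, x3, x5, x6, x7, x9, x10} = {x5, x10}
… ∩ ⟦striped⟧ = {x5, x10} ∩ {x2, x3, x4, x5, x9, x10} = {x5, x10}
So ⟦striped cat that swam behind x1⟧ = {x5, x10}.

{x5, x10}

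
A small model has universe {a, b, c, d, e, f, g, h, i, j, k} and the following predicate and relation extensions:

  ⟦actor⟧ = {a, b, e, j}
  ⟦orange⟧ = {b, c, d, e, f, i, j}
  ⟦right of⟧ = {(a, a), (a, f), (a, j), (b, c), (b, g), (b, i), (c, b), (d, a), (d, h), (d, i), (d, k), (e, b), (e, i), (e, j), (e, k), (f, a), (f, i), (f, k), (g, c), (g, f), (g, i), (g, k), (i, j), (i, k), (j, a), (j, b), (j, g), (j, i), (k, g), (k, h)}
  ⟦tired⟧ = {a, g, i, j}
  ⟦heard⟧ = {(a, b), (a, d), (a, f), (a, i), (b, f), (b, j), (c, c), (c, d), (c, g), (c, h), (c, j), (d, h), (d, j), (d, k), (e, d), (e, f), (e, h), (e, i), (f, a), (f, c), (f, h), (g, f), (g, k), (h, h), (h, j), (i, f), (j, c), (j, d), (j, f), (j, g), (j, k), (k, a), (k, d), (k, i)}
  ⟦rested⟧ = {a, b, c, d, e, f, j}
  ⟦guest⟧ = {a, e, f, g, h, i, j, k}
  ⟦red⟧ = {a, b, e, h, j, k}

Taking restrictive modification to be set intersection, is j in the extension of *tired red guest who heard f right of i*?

yes

⟦who heard f⟧ = {x : ⟨x, f⟩ ∈ ⟦heard⟧} = {a, b, e, g, i, j}
⟦right of i⟧ = {x : ⟨x, i⟩ ∈ ⟦right of⟧} = {b, d, e, f, g, j}
⟦guest⟧ = {a, e, f, g, h, i, j, k}
… ∩ ⟦who heard f⟧ = {a, e, f, g, h, i, j, k} ∩ {a, b, e, g, i, j} = {a, e, g, i, j}
… ∩ ⟦right of i⟧ = {a, e, g, i, j} ∩ {b, d, e, f, g, j} = {e, g, j}
… ∩ ⟦tired⟧ = {e, g, j} ∩ {a, g, i, j} = {g, j}
… ∩ ⟦red⟧ = {g, j} ∩ {a, b, e, h, j, k} = {j}
⟦tired red guest who heard f right of i⟧ = {j}; j ∈ this set.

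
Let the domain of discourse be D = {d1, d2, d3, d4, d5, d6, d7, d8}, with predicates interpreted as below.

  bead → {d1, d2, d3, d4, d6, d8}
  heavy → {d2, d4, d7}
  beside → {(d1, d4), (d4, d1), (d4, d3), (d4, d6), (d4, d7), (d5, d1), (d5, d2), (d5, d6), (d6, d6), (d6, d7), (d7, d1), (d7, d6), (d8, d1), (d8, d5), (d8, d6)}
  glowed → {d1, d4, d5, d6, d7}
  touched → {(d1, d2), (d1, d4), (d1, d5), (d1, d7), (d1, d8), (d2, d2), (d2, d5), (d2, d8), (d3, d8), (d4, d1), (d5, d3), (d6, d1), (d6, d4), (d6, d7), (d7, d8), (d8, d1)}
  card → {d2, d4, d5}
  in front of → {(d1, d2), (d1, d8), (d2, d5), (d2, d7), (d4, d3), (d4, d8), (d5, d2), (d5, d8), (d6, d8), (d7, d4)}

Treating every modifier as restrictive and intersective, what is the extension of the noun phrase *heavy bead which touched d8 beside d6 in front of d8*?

{}

⟦which touched d8⟧ = {x : ⟨x, d8⟩ ∈ ⟦touched⟧} = {d1, d2, d3, d7}
⟦beside d6⟧ = {x : ⟨x, d6⟩ ∈ ⟦beside⟧} = {d4, d5, d6, d7, d8}
⟦in front of d8⟧ = {x : ⟨x, d8⟩ ∈ ⟦in front of⟧} = {d1, d4, d5, d6}
⟦bead⟧ = {d1, d2, d3, d4, d6, d8}
… ∩ ⟦which touched d8⟧ = {d1, d2, d3, d4, d6, d8} ∩ {d1, d2, d3, d7} = {d1, d2, d3}
… ∩ ⟦beside d6⟧ = {d1, d2, d3} ∩ {d4, d5, d6, d7, d8} = ∅
… ∩ ⟦in front of d8⟧ = ∅ ∩ {d1, d4, d5, d6} = ∅
… ∩ ⟦heavy⟧ = ∅ ∩ {d2, d4, d7} = ∅
So ⟦heavy bead which touched d8 beside d6 in front of d8⟧ = {}.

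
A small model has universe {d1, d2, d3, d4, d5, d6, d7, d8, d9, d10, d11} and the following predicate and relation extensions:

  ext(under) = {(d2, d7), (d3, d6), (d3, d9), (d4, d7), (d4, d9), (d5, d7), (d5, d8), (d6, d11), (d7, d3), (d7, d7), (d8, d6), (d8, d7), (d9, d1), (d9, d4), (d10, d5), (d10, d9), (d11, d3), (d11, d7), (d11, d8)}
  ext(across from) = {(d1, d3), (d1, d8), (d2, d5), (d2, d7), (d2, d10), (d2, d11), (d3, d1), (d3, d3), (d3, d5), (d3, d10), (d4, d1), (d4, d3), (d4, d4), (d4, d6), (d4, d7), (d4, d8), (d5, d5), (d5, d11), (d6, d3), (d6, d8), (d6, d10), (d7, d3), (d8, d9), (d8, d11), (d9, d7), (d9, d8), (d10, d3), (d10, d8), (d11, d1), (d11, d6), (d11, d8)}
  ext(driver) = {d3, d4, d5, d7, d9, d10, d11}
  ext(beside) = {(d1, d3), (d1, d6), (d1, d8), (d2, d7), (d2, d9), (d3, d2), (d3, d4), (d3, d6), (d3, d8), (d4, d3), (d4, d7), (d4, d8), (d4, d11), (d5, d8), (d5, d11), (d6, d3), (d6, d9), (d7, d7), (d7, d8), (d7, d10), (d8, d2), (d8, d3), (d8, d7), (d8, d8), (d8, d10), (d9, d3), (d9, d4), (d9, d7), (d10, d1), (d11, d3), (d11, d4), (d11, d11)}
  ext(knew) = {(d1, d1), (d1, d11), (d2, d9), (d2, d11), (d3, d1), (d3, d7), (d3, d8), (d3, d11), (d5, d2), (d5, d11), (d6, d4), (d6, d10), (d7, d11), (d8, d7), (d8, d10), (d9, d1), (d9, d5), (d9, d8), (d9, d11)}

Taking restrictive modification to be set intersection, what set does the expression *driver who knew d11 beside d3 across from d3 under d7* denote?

∅

⟦who knew d11⟧ = {x : ⟨x, d11⟩ ∈ ⟦knew⟧} = {d1, d2, d3, d5, d7, d9}
⟦beside d3⟧ = {x : ⟨x, d3⟩ ∈ ⟦beside⟧} = {d1, d4, d6, d8, d9, d11}
⟦across from d3⟧ = {x : ⟨x, d3⟩ ∈ ⟦across from⟧} = {d1, d3, d4, d6, d7, d10}
⟦under d7⟧ = {x : ⟨x, d7⟩ ∈ ⟦under⟧} = {d2, d4, d5, d7, d8, d11}
⟦driver⟧ = {d3, d4, d5, d7, d9, d10, d11}
… ∩ ⟦who knew d11⟧ = {d3, d4, d5, d7, d9, d10, d11} ∩ {d1, d2, d3, d5, d7, d9} = {d3, d5, d7, d9}
… ∩ ⟦beside d3⟧ = {d3, d5, d7, d9} ∩ {d1, d4, d6, d8, d9, d11} = {d9}
… ∩ ⟦across from d3⟧ = {d9} ∩ {d1, d3, d4, d6, d7, d10} = ∅
… ∩ ⟦under d7⟧ = ∅ ∩ {d2, d4, d5, d7, d8, d11} = ∅
So ⟦driver who knew d11 beside d3 across from d3 under d7⟧ = ∅.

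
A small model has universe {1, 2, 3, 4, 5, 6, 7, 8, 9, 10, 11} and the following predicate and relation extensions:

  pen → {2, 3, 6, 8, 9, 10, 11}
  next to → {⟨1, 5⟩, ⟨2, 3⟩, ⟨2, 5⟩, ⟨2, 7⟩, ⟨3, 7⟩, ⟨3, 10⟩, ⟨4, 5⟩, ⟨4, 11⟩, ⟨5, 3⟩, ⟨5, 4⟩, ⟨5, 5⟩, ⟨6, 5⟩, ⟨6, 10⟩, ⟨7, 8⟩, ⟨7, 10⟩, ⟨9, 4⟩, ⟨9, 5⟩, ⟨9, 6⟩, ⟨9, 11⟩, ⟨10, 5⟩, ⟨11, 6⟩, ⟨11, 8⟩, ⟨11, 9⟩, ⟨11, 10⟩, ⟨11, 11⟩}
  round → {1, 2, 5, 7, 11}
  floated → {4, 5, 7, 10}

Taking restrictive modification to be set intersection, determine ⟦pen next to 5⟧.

{2, 6, 9, 10}

⟦next to 5⟧ = {x : ⟨x, 5⟩ ∈ ⟦next to⟧} = {1, 2, 4, 5, 6, 9, 10}
⟦pen⟧ = {2, 3, 6, 8, 9, 10, 11}
… ∩ ⟦next to 5⟧ = {2, 3, 6, 8, 9, 10, 11} ∩ {1, 2, 4, 5, 6, 9, 10} = {2, 6, 9, 10}
So ⟦pen next to 5⟧ = {2, 6, 9, 10}.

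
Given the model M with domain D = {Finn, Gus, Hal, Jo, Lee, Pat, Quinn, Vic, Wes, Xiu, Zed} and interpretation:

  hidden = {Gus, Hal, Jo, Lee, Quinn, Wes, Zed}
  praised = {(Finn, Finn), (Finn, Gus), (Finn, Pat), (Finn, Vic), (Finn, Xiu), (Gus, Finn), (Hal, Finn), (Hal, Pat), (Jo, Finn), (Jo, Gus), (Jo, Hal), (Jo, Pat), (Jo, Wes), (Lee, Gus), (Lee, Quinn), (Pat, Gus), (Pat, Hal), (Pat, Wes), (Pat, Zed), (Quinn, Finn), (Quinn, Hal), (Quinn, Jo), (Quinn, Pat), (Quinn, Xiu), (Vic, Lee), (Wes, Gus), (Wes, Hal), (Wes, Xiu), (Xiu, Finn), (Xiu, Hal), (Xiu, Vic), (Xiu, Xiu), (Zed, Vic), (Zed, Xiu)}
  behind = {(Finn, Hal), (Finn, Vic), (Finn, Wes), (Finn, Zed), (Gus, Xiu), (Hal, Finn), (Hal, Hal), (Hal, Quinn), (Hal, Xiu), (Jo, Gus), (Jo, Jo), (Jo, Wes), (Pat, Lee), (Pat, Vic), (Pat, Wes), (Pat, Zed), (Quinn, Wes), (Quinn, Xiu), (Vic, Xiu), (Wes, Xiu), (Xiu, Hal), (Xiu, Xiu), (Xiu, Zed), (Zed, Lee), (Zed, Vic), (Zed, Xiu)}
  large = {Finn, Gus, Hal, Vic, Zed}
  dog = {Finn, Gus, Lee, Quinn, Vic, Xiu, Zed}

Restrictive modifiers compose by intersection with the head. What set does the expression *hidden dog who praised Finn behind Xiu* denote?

{Gus, Quinn}

⟦who praised Finn⟧ = {x : ⟨x, Finn⟩ ∈ ⟦praised⟧} = {Finn, Gus, Hal, Jo, Quinn, Xiu}
⟦behind Xiu⟧ = {x : ⟨x, Xiu⟩ ∈ ⟦behind⟧} = {Gus, Hal, Quinn, Vic, Wes, Xiu, Zed}
⟦dog⟧ = {Finn, Gus, Lee, Quinn, Vic, Xiu, Zed}
… ∩ ⟦who praised Finn⟧ = {Finn, Gus, Lee, Quinn, Vic, Xiu, Zed} ∩ {Finn, Gus, Hal, Jo, Quinn, Xiu} = {Finn, Gus, Quinn, Xiu}
… ∩ ⟦behind Xiu⟧ = {Finn, Gus, Quinn, Xiu} ∩ {Gus, Hal, Quinn, Vic, Wes, Xiu, Zed} = {Gus, Quinn, Xiu}
… ∩ ⟦hidden⟧ = {Gus, Quinn, Xiu} ∩ {Gus, Hal, Jo, Lee, Quinn, Wes, Zed} = {Gus, Quinn}
So ⟦hidden dog who praised Finn behind Xiu⟧ = {Gus, Quinn}.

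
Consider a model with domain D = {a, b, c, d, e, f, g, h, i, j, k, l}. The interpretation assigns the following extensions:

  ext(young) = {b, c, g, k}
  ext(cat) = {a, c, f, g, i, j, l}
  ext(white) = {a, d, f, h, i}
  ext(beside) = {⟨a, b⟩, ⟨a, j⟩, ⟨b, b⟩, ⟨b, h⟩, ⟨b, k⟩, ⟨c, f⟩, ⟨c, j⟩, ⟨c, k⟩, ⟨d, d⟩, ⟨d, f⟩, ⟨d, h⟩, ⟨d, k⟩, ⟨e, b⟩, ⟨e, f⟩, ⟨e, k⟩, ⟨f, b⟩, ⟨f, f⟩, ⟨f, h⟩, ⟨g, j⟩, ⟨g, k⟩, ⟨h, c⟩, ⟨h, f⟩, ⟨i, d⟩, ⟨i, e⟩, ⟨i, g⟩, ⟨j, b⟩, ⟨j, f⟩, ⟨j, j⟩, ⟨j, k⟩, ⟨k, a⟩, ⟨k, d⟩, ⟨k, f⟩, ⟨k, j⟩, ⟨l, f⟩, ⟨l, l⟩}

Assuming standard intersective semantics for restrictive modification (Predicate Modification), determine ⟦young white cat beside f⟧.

⟦beside f⟧ = {x : ⟨x, f⟩ ∈ ⟦beside⟧} = {c, d, e, f, h, j, k, l}
⟦cat⟧ = {a, c, f, g, i, j, l}
… ∩ ⟦beside f⟧ = {a, c, f, g, i, j, l} ∩ {c, d, e, f, h, j, k, l} = {c, f, j, l}
… ∩ ⟦young⟧ = {c, f, j, l} ∩ {b, c, g, k} = {c}
… ∩ ⟦white⟧ = {c} ∩ {a, d, f, h, i} = ∅
So ⟦young white cat beside f⟧ = {}.

{}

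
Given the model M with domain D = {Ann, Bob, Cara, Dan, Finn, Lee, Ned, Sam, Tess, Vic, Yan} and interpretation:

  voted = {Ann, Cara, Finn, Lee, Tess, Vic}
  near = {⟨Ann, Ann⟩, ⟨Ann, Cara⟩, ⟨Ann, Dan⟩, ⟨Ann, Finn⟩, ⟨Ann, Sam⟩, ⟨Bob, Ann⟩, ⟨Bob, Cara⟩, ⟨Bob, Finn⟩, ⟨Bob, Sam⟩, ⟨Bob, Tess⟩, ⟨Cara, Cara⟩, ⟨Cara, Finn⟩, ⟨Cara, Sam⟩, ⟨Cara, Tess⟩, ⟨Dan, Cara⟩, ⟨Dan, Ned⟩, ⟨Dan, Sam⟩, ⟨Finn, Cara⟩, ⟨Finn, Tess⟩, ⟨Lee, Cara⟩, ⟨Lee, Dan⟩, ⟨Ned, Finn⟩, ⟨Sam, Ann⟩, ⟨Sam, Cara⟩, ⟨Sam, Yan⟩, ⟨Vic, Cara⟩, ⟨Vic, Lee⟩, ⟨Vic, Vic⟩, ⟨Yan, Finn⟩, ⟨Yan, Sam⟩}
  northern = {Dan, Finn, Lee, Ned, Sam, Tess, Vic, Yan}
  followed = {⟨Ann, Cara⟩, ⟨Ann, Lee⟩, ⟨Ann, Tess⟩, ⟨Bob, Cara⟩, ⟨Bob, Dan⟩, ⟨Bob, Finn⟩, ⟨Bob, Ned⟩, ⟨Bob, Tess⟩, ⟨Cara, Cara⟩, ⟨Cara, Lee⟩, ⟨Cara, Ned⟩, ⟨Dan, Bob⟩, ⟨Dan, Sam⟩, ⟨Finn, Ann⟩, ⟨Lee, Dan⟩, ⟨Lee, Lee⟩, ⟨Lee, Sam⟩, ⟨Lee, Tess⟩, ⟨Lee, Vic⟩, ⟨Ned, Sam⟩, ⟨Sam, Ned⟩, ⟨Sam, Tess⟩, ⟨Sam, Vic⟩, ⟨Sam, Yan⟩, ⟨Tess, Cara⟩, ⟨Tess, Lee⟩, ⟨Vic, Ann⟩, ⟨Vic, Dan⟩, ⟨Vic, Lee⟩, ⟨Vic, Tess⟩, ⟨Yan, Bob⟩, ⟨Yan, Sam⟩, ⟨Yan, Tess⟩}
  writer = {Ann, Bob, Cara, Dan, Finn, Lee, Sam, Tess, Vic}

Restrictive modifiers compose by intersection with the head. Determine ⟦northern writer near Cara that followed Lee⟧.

{Lee, Vic}

⟦near Cara⟧ = {x : ⟨x, Cara⟩ ∈ ⟦near⟧} = {Ann, Bob, Cara, Dan, Finn, Lee, Sam, Vic}
⟦that followed Lee⟧ = {x : ⟨x, Lee⟩ ∈ ⟦followed⟧} = {Ann, Cara, Lee, Tess, Vic}
⟦writer⟧ = {Ann, Bob, Cara, Dan, Finn, Lee, Sam, Tess, Vic}
… ∩ ⟦near Cara⟧ = {Ann, Bob, Cara, Dan, Finn, Lee, Sam, Tess, Vic} ∩ {Ann, Bob, Cara, Dan, Finn, Lee, Sam, Vic} = {Ann, Bob, Cara, Dan, Finn, Lee, Sam, Vic}
… ∩ ⟦that followed Lee⟧ = {Ann, Bob, Cara, Dan, Finn, Lee, Sam, Vic} ∩ {Ann, Cara, Lee, Tess, Vic} = {Ann, Cara, Lee, Vic}
… ∩ ⟦northern⟧ = {Ann, Cara, Lee, Vic} ∩ {Dan, Finn, Lee, Ned, Sam, Tess, Vic, Yan} = {Lee, Vic}
So ⟦northern writer near Cara that followed Lee⟧ = {Lee, Vic}.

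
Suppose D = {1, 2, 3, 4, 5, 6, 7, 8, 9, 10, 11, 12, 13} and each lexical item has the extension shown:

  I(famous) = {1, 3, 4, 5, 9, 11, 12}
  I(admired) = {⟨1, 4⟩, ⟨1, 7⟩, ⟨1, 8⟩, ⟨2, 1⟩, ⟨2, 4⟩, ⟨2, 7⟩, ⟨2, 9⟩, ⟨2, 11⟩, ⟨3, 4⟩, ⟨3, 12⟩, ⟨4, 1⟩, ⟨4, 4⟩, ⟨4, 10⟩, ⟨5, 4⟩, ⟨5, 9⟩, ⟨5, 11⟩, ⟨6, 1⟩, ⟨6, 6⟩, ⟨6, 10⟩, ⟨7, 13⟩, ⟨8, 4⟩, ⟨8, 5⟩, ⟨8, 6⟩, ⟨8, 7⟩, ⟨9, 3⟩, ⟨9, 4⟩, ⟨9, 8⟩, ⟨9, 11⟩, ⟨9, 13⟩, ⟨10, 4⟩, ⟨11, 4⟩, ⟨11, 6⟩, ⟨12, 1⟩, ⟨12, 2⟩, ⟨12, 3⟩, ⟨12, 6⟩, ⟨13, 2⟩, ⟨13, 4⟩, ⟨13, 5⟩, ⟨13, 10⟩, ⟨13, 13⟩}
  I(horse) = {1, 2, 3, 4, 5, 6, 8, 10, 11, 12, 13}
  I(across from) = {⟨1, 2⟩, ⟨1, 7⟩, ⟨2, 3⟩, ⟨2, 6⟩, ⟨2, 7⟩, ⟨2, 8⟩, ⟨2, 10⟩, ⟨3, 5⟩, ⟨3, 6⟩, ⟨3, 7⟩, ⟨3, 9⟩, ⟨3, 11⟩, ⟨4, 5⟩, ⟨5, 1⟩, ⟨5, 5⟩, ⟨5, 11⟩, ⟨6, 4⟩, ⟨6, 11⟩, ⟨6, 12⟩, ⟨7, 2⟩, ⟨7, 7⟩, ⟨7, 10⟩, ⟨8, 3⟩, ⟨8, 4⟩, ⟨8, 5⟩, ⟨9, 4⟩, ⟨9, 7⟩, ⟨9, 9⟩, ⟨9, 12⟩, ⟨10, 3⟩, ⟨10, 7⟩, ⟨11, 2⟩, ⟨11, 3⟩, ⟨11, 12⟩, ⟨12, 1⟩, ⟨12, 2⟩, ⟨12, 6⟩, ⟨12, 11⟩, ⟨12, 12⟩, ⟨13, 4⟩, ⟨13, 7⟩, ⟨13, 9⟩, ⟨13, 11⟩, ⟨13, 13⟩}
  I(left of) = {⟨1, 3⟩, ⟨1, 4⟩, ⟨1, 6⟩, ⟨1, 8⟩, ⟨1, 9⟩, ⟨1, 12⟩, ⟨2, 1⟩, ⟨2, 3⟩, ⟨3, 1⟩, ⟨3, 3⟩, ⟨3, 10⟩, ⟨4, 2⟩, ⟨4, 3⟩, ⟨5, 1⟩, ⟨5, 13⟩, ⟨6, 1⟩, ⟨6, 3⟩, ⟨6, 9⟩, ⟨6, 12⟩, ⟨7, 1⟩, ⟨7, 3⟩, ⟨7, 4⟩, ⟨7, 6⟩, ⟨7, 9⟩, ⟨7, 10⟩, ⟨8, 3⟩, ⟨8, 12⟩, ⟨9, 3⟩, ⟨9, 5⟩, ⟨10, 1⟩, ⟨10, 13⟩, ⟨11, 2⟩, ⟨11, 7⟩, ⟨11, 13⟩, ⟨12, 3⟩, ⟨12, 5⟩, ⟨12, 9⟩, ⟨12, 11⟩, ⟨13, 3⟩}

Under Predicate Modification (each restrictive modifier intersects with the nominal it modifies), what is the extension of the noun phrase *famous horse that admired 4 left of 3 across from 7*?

{1, 3}

⟦that admired 4⟧ = {x : ⟨x, 4⟩ ∈ ⟦admired⟧} = {1, 2, 3, 4, 5, 8, 9, 10, 11, 13}
⟦left of 3⟧ = {x : ⟨x, 3⟩ ∈ ⟦left of⟧} = {1, 2, 3, 4, 6, 7, 8, 9, 12, 13}
⟦across from 7⟧ = {x : ⟨x, 7⟩ ∈ ⟦across from⟧} = {1, 2, 3, 7, 9, 10, 13}
⟦horse⟧ = {1, 2, 3, 4, 5, 6, 8, 10, 11, 12, 13}
… ∩ ⟦that admired 4⟧ = {1, 2, 3, 4, 5, 6, 8, 10, 11, 12, 13} ∩ {1, 2, 3, 4, 5, 8, 9, 10, 11, 13} = {1, 2, 3, 4, 5, 8, 10, 11, 13}
… ∩ ⟦left of 3⟧ = {1, 2, 3, 4, 5, 8, 10, 11, 13} ∩ {1, 2, 3, 4, 6, 7, 8, 9, 12, 13} = {1, 2, 3, 4, 8, 13}
… ∩ ⟦across from 7⟧ = {1, 2, 3, 4, 8, 13} ∩ {1, 2, 3, 7, 9, 10, 13} = {1, 2, 3, 13}
… ∩ ⟦famous⟧ = {1, 2, 3, 13} ∩ {1, 3, 4, 5, 9, 11, 12} = {1, 3}
So ⟦famous horse that admired 4 left of 3 across from 7⟧ = {1, 3}.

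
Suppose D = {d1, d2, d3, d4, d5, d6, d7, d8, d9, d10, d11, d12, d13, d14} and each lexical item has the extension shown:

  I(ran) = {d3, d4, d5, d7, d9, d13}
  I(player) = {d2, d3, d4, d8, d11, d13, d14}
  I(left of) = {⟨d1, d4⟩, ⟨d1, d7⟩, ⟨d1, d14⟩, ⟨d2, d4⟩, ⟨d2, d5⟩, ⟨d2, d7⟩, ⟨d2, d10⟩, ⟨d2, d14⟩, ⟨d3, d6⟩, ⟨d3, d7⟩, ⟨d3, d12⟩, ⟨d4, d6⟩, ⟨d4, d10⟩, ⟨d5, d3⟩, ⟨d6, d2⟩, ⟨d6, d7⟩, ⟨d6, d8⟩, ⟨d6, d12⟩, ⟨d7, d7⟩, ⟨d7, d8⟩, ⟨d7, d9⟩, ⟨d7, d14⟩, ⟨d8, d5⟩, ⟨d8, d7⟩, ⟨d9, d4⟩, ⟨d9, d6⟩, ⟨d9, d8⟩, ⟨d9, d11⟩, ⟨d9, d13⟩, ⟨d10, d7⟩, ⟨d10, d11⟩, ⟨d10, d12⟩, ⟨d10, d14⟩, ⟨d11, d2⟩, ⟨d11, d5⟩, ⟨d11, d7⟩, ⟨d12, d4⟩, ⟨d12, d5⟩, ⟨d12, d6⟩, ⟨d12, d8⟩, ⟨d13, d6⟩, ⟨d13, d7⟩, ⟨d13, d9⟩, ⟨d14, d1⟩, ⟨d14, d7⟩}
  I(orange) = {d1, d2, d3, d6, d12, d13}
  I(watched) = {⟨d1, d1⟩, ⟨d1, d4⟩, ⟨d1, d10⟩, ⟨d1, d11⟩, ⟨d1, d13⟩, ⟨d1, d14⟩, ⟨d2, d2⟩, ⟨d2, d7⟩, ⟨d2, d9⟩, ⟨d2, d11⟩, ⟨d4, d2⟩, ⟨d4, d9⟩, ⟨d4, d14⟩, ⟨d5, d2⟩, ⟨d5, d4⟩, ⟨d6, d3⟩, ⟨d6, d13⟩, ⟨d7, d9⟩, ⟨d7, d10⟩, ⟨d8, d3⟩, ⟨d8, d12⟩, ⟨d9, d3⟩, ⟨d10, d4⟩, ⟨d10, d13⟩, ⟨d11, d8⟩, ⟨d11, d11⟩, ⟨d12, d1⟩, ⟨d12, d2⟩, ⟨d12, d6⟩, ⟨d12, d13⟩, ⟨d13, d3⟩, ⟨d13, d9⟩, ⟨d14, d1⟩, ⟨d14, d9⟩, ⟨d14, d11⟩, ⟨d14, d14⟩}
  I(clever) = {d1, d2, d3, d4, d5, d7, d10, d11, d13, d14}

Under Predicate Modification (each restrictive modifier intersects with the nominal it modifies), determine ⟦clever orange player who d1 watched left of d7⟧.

{d13}

⟦who d1 watched⟧ = {x : ⟨d1, x⟩ ∈ ⟦watched⟧} = {d1, d4, d10, d11, d13, d14}
⟦left of d7⟧ = {x : ⟨x, d7⟩ ∈ ⟦left of⟧} = {d1, d2, d3, d6, d7, d8, d10, d11, d13, d14}
⟦player⟧ = {d2, d3, d4, d8, d11, d13, d14}
… ∩ ⟦who d1 watched⟧ = {d2, d3, d4, d8, d11, d13, d14} ∩ {d1, d4, d10, d11, d13, d14} = {d4, d11, d13, d14}
… ∩ ⟦left of d7⟧ = {d4, d11, d13, d14} ∩ {d1, d2, d3, d6, d7, d8, d10, d11, d13, d14} = {d11, d13, d14}
… ∩ ⟦clever⟧ = {d11, d13, d14} ∩ {d1, d2, d3, d4, d5, d7, d10, d11, d13, d14} = {d11, d13, d14}
… ∩ ⟦orange⟧ = {d11, d13, d14} ∩ {d1, d2, d3, d6, d12, d13} = {d13}
So ⟦clever orange player who d1 watched left of d7⟧ = {d13}.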